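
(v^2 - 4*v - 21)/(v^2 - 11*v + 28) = (v + 3)/(v - 4)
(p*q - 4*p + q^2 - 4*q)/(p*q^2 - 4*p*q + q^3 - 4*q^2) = 1/q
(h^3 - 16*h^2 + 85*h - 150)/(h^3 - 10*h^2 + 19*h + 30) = (h - 5)/(h + 1)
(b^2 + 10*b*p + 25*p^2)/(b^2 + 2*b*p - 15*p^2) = (-b - 5*p)/(-b + 3*p)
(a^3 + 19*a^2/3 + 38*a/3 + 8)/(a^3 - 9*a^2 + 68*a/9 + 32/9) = 3*(3*a^3 + 19*a^2 + 38*a + 24)/(9*a^3 - 81*a^2 + 68*a + 32)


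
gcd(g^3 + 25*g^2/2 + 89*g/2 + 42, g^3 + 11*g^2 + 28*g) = g^2 + 11*g + 28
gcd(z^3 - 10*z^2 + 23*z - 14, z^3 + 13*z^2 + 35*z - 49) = z - 1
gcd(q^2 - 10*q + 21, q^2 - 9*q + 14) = q - 7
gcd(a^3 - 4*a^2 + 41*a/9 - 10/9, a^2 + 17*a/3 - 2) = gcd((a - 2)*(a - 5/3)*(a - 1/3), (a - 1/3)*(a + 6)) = a - 1/3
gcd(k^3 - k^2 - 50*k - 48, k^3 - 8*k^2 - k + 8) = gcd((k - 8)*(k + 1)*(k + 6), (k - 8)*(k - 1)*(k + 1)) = k^2 - 7*k - 8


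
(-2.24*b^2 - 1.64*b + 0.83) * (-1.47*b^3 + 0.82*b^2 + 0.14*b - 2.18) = 3.2928*b^5 + 0.574*b^4 - 2.8785*b^3 + 5.3342*b^2 + 3.6914*b - 1.8094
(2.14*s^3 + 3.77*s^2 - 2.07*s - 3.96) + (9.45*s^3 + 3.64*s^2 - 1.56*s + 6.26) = 11.59*s^3 + 7.41*s^2 - 3.63*s + 2.3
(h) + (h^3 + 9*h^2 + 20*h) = h^3 + 9*h^2 + 21*h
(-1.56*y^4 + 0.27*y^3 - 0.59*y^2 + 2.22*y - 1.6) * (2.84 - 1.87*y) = 2.9172*y^5 - 4.9353*y^4 + 1.8701*y^3 - 5.827*y^2 + 9.2968*y - 4.544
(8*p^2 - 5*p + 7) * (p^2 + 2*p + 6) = 8*p^4 + 11*p^3 + 45*p^2 - 16*p + 42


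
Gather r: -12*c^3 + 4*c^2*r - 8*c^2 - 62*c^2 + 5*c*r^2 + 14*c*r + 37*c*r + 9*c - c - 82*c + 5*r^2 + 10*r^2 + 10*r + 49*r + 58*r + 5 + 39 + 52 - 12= -12*c^3 - 70*c^2 - 74*c + r^2*(5*c + 15) + r*(4*c^2 + 51*c + 117) + 84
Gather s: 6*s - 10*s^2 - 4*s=-10*s^2 + 2*s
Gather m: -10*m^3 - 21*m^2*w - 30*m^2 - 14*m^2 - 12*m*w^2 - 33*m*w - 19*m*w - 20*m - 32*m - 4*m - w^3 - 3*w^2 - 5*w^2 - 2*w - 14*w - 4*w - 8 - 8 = -10*m^3 + m^2*(-21*w - 44) + m*(-12*w^2 - 52*w - 56) - w^3 - 8*w^2 - 20*w - 16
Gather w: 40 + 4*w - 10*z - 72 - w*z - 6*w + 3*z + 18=w*(-z - 2) - 7*z - 14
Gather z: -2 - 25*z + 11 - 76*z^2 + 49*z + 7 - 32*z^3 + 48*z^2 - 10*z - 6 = -32*z^3 - 28*z^2 + 14*z + 10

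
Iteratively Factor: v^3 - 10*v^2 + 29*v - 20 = (v - 4)*(v^2 - 6*v + 5) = (v - 5)*(v - 4)*(v - 1)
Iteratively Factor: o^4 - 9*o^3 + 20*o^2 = (o - 4)*(o^3 - 5*o^2) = o*(o - 4)*(o^2 - 5*o) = o*(o - 5)*(o - 4)*(o)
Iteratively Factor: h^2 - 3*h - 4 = (h - 4)*(h + 1)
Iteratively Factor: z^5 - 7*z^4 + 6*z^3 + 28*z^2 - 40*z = (z + 2)*(z^4 - 9*z^3 + 24*z^2 - 20*z) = (z - 5)*(z + 2)*(z^3 - 4*z^2 + 4*z) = (z - 5)*(z - 2)*(z + 2)*(z^2 - 2*z) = z*(z - 5)*(z - 2)*(z + 2)*(z - 2)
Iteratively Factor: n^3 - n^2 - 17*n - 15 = (n + 3)*(n^2 - 4*n - 5) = (n - 5)*(n + 3)*(n + 1)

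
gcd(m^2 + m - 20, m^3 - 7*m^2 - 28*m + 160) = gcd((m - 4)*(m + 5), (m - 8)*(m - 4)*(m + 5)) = m^2 + m - 20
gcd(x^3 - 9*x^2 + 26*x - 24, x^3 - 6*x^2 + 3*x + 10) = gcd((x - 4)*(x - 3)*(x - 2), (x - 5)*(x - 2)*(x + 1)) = x - 2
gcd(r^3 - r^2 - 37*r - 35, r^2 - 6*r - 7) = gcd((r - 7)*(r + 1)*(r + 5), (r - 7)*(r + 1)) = r^2 - 6*r - 7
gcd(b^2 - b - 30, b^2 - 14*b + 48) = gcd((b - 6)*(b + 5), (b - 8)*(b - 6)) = b - 6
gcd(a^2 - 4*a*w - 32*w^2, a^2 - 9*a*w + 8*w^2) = -a + 8*w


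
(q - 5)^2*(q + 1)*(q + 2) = q^4 - 7*q^3 - 3*q^2 + 55*q + 50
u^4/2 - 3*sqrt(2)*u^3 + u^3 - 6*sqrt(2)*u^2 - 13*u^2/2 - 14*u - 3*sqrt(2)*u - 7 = (u/2 + 1/2)*(u + 1)*(u - 7*sqrt(2))*(u + sqrt(2))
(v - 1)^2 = v^2 - 2*v + 1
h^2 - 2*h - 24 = (h - 6)*(h + 4)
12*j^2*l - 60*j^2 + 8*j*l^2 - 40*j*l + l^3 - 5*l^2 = (2*j + l)*(6*j + l)*(l - 5)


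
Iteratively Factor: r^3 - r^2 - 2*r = (r)*(r^2 - r - 2) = r*(r - 2)*(r + 1)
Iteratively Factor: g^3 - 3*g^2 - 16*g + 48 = (g + 4)*(g^2 - 7*g + 12) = (g - 4)*(g + 4)*(g - 3)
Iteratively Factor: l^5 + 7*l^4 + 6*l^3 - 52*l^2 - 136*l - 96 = (l - 3)*(l^4 + 10*l^3 + 36*l^2 + 56*l + 32) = (l - 3)*(l + 4)*(l^3 + 6*l^2 + 12*l + 8) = (l - 3)*(l + 2)*(l + 4)*(l^2 + 4*l + 4) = (l - 3)*(l + 2)^2*(l + 4)*(l + 2)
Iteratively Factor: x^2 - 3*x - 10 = (x - 5)*(x + 2)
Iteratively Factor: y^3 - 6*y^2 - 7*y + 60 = (y + 3)*(y^2 - 9*y + 20) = (y - 4)*(y + 3)*(y - 5)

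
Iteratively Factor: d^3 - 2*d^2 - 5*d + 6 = (d - 1)*(d^2 - d - 6) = (d - 3)*(d - 1)*(d + 2)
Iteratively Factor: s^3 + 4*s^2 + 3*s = (s + 1)*(s^2 + 3*s) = (s + 1)*(s + 3)*(s)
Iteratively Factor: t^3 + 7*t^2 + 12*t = (t + 4)*(t^2 + 3*t) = t*(t + 4)*(t + 3)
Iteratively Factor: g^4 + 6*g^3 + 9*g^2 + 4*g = (g + 4)*(g^3 + 2*g^2 + g) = g*(g + 4)*(g^2 + 2*g + 1) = g*(g + 1)*(g + 4)*(g + 1)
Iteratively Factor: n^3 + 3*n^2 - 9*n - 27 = (n + 3)*(n^2 - 9) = (n + 3)^2*(n - 3)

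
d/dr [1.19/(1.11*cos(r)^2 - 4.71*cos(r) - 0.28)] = (2.6418*cos(r) - 5.6049)*sin(r)/(-1.11*cos(r)^2 + 4.71*cos(r) + 0.28)^2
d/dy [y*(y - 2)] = 2*y - 2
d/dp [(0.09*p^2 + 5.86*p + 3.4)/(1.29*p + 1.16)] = (0.1161*p^2 + 0.2088*p + 2.4116)/(1.6641*p^2 + 2.9928*p + 1.3456)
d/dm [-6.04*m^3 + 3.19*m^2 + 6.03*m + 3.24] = -18.12*m^2 + 6.38*m + 6.03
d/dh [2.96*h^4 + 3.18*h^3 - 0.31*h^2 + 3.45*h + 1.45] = 11.84*h^3 + 9.54*h^2 - 0.62*h + 3.45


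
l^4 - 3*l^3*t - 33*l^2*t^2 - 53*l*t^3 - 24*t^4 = (l - 8*t)*(l + t)^2*(l + 3*t)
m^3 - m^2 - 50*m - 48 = (m - 8)*(m + 1)*(m + 6)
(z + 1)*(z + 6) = z^2 + 7*z + 6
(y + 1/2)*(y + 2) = y^2 + 5*y/2 + 1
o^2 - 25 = (o - 5)*(o + 5)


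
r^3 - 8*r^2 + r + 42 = (r - 7)*(r - 3)*(r + 2)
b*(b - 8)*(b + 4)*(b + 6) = b^4 + 2*b^3 - 56*b^2 - 192*b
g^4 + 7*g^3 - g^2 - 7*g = g*(g - 1)*(g + 1)*(g + 7)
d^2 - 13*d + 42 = (d - 7)*(d - 6)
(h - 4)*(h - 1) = h^2 - 5*h + 4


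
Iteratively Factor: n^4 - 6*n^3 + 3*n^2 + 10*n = (n + 1)*(n^3 - 7*n^2 + 10*n) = (n - 2)*(n + 1)*(n^2 - 5*n) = (n - 5)*(n - 2)*(n + 1)*(n)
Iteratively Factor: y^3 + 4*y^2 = (y)*(y^2 + 4*y) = y*(y + 4)*(y)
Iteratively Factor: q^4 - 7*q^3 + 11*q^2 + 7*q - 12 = (q - 4)*(q^3 - 3*q^2 - q + 3) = (q - 4)*(q + 1)*(q^2 - 4*q + 3) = (q - 4)*(q - 3)*(q + 1)*(q - 1)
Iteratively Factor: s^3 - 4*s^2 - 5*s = (s - 5)*(s^2 + s) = s*(s - 5)*(s + 1)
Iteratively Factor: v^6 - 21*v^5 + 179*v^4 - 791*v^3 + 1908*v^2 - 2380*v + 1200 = (v - 5)*(v^5 - 16*v^4 + 99*v^3 - 296*v^2 + 428*v - 240) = (v - 5)*(v - 2)*(v^4 - 14*v^3 + 71*v^2 - 154*v + 120) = (v - 5)^2*(v - 2)*(v^3 - 9*v^2 + 26*v - 24) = (v - 5)^2*(v - 3)*(v - 2)*(v^2 - 6*v + 8) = (v - 5)^2*(v - 3)*(v - 2)^2*(v - 4)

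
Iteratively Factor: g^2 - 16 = (g - 4)*(g + 4)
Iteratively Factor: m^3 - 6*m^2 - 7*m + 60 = (m + 3)*(m^2 - 9*m + 20) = (m - 5)*(m + 3)*(m - 4)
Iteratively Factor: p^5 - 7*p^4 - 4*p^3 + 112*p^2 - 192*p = (p - 4)*(p^4 - 3*p^3 - 16*p^2 + 48*p) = p*(p - 4)*(p^3 - 3*p^2 - 16*p + 48) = p*(p - 4)^2*(p^2 + p - 12) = p*(p - 4)^2*(p - 3)*(p + 4)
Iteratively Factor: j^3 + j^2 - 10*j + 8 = (j - 2)*(j^2 + 3*j - 4) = (j - 2)*(j - 1)*(j + 4)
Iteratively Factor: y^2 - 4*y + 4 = (y - 2)*(y - 2)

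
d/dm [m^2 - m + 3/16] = 2*m - 1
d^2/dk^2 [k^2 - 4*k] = 2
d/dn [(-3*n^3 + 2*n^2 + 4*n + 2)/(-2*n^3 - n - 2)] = 2*(2*n^4 + 11*n^3 + 14*n^2 - 4*n - 3)/(4*n^6 + 4*n^4 + 8*n^3 + n^2 + 4*n + 4)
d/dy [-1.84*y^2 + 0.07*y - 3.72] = 0.07 - 3.68*y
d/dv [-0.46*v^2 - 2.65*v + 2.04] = -0.92*v - 2.65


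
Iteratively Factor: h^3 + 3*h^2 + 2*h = (h + 1)*(h^2 + 2*h) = h*(h + 1)*(h + 2)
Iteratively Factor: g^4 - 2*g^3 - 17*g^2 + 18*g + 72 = (g + 3)*(g^3 - 5*g^2 - 2*g + 24) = (g - 4)*(g + 3)*(g^2 - g - 6) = (g - 4)*(g - 3)*(g + 3)*(g + 2)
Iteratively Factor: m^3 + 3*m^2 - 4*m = (m)*(m^2 + 3*m - 4) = m*(m + 4)*(m - 1)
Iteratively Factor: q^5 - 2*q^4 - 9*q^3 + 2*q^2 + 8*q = (q + 1)*(q^4 - 3*q^3 - 6*q^2 + 8*q) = (q + 1)*(q + 2)*(q^3 - 5*q^2 + 4*q) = (q - 1)*(q + 1)*(q + 2)*(q^2 - 4*q) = q*(q - 1)*(q + 1)*(q + 2)*(q - 4)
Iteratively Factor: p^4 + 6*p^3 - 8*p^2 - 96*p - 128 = (p + 4)*(p^3 + 2*p^2 - 16*p - 32) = (p + 2)*(p + 4)*(p^2 - 16) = (p - 4)*(p + 2)*(p + 4)*(p + 4)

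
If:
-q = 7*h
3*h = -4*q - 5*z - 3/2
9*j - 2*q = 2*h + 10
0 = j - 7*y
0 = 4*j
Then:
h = 5/6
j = 0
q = -35/6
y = 0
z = 58/15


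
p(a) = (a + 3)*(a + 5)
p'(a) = 2*a + 8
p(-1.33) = 6.13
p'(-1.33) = 5.34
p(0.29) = 17.40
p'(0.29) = 8.58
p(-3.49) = -0.74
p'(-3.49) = 1.02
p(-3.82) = -0.97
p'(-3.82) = 0.36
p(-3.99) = -1.00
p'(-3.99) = 0.02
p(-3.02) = -0.04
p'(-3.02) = 1.96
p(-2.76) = 0.54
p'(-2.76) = 2.48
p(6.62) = 111.78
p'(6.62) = 21.24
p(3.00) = 48.00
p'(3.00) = 14.00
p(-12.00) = 63.00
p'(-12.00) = -16.00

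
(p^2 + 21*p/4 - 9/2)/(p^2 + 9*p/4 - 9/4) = (p + 6)/(p + 3)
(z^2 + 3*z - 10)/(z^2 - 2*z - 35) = (z - 2)/(z - 7)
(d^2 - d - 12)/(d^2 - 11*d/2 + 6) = 2*(d + 3)/(2*d - 3)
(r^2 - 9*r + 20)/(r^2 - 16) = (r - 5)/(r + 4)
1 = 1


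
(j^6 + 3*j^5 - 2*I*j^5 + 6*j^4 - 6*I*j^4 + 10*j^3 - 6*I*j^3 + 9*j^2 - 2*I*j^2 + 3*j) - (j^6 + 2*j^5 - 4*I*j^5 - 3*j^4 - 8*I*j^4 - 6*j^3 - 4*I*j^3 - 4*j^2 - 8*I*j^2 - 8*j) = j^5 + 2*I*j^5 + 9*j^4 + 2*I*j^4 + 16*j^3 - 2*I*j^3 + 13*j^2 + 6*I*j^2 + 11*j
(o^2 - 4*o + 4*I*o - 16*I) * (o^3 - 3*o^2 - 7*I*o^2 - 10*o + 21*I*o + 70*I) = o^5 - 7*o^4 - 3*I*o^4 + 30*o^3 + 21*I*o^3 - 156*o^2 - 6*I*o^2 + 56*o - 120*I*o + 1120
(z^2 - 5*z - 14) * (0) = 0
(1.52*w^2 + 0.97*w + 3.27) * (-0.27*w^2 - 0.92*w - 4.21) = -0.4104*w^4 - 1.6603*w^3 - 8.1745*w^2 - 7.0921*w - 13.7667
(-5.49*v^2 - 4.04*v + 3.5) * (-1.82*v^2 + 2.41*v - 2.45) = 9.9918*v^4 - 5.8781*v^3 - 2.6559*v^2 + 18.333*v - 8.575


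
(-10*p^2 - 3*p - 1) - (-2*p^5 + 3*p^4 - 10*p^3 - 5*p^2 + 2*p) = 2*p^5 - 3*p^4 + 10*p^3 - 5*p^2 - 5*p - 1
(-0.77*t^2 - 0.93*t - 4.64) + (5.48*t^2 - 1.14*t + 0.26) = 4.71*t^2 - 2.07*t - 4.38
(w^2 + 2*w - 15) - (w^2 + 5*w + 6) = -3*w - 21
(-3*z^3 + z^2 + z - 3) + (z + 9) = -3*z^3 + z^2 + 2*z + 6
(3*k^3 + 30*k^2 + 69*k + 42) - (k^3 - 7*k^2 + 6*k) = 2*k^3 + 37*k^2 + 63*k + 42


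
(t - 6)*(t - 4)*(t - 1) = t^3 - 11*t^2 + 34*t - 24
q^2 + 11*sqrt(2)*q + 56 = (q + 4*sqrt(2))*(q + 7*sqrt(2))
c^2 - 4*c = c*(c - 4)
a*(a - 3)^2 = a^3 - 6*a^2 + 9*a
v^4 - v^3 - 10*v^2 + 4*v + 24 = (v - 3)*(v - 2)*(v + 2)^2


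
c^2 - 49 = (c - 7)*(c + 7)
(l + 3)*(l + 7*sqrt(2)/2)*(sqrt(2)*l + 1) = sqrt(2)*l^3 + 3*sqrt(2)*l^2 + 8*l^2 + 7*sqrt(2)*l/2 + 24*l + 21*sqrt(2)/2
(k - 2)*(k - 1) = k^2 - 3*k + 2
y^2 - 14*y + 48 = (y - 8)*(y - 6)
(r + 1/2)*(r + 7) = r^2 + 15*r/2 + 7/2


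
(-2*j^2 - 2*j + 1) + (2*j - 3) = -2*j^2 - 2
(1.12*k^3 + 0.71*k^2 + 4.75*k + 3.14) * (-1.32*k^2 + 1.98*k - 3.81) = -1.4784*k^5 + 1.2804*k^4 - 9.1314*k^3 + 2.5551*k^2 - 11.8803*k - 11.9634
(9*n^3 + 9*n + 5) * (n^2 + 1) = 9*n^5 + 18*n^3 + 5*n^2 + 9*n + 5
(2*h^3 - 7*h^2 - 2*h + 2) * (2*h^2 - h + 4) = 4*h^5 - 16*h^4 + 11*h^3 - 22*h^2 - 10*h + 8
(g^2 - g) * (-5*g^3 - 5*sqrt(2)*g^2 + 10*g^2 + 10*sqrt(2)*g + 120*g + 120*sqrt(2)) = -5*g^5 - 5*sqrt(2)*g^4 + 15*g^4 + 15*sqrt(2)*g^3 + 110*g^3 - 120*g^2 + 110*sqrt(2)*g^2 - 120*sqrt(2)*g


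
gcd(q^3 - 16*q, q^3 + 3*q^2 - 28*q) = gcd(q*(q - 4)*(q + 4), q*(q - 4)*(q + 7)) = q^2 - 4*q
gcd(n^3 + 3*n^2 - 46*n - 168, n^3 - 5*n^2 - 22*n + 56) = n^2 - 3*n - 28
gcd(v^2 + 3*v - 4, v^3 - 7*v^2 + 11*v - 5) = v - 1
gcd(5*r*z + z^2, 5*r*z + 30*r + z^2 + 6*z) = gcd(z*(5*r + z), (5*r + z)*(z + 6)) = 5*r + z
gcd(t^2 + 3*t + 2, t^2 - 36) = 1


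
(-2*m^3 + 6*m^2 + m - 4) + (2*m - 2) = -2*m^3 + 6*m^2 + 3*m - 6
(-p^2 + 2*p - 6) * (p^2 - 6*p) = -p^4 + 8*p^3 - 18*p^2 + 36*p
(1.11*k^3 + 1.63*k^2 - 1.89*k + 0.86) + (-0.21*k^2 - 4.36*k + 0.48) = 1.11*k^3 + 1.42*k^2 - 6.25*k + 1.34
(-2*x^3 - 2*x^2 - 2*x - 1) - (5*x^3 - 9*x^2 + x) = -7*x^3 + 7*x^2 - 3*x - 1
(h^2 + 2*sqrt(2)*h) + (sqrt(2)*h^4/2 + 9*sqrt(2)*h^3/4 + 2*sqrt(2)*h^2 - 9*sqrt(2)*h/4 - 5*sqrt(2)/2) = sqrt(2)*h^4/2 + 9*sqrt(2)*h^3/4 + h^2 + 2*sqrt(2)*h^2 - sqrt(2)*h/4 - 5*sqrt(2)/2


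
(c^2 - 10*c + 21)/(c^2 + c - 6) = (c^2 - 10*c + 21)/(c^2 + c - 6)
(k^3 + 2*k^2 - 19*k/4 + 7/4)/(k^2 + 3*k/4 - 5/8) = 2*(2*k^2 + 5*k - 7)/(4*k + 5)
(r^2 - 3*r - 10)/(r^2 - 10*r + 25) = (r + 2)/(r - 5)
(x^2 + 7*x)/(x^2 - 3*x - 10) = x*(x + 7)/(x^2 - 3*x - 10)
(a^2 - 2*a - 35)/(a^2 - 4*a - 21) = (a + 5)/(a + 3)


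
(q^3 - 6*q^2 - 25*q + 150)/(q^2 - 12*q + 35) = (q^2 - q - 30)/(q - 7)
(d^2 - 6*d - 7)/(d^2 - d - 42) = (d + 1)/(d + 6)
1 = 1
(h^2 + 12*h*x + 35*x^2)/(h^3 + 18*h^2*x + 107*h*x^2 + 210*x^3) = 1/(h + 6*x)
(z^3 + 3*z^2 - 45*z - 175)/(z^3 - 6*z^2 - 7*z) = (z^2 + 10*z + 25)/(z*(z + 1))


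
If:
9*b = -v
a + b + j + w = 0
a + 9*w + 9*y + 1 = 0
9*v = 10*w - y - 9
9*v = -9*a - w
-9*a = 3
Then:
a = -1/3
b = -325/13122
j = -4171/6561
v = 325/1458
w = 161/162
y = -173/162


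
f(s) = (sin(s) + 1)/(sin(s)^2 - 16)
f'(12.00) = -0.05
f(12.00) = -0.03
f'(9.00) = 0.06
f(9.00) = -0.09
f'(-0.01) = -0.06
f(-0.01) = -0.06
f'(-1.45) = -0.01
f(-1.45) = -0.00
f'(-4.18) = 0.04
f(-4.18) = -0.12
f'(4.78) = -0.00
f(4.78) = -0.00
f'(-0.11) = -0.06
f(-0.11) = -0.06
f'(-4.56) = 0.01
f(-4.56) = -0.13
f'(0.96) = -0.04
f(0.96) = -0.12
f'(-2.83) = 0.06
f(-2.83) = -0.04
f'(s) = -2*(sin(s) + 1)*sin(s)*cos(s)/(sin(s)^2 - 16)^2 + cos(s)/(sin(s)^2 - 16)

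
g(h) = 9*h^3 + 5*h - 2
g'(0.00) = 5.00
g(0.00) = -2.00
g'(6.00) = 977.00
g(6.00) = 1972.00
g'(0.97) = 30.40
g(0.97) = 11.06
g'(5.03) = 688.12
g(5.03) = 1168.52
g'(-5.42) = 798.16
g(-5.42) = -1462.08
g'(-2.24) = 140.48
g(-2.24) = -114.35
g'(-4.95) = 666.57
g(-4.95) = -1118.34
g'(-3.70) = 374.63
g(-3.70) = -476.38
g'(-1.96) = 108.72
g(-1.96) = -79.57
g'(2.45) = 167.07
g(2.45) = 142.61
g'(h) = 27*h^2 + 5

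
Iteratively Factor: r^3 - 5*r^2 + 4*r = (r - 4)*(r^2 - r) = r*(r - 4)*(r - 1)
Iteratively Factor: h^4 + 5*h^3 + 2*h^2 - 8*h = (h + 2)*(h^3 + 3*h^2 - 4*h) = (h - 1)*(h + 2)*(h^2 + 4*h) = h*(h - 1)*(h + 2)*(h + 4)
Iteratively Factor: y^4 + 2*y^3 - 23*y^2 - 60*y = (y)*(y^3 + 2*y^2 - 23*y - 60) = y*(y - 5)*(y^2 + 7*y + 12) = y*(y - 5)*(y + 4)*(y + 3)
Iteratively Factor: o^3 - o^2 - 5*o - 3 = (o - 3)*(o^2 + 2*o + 1) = (o - 3)*(o + 1)*(o + 1)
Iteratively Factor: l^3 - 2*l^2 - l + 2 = (l - 2)*(l^2 - 1) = (l - 2)*(l - 1)*(l + 1)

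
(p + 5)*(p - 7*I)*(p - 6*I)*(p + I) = p^4 + 5*p^3 - 12*I*p^3 - 29*p^2 - 60*I*p^2 - 145*p - 42*I*p - 210*I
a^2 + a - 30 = (a - 5)*(a + 6)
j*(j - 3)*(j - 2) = j^3 - 5*j^2 + 6*j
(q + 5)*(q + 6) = q^2 + 11*q + 30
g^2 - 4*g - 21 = (g - 7)*(g + 3)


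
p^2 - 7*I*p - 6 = (p - 6*I)*(p - I)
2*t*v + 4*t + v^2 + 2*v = (2*t + v)*(v + 2)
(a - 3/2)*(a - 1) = a^2 - 5*a/2 + 3/2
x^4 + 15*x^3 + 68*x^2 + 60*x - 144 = (x - 1)*(x + 4)*(x + 6)^2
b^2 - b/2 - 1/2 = (b - 1)*(b + 1/2)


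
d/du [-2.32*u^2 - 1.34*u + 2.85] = -4.64*u - 1.34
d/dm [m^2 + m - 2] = 2*m + 1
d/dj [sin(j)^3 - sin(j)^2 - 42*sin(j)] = (3*sin(j)^2 - 2*sin(j) - 42)*cos(j)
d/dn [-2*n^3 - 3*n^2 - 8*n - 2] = -6*n^2 - 6*n - 8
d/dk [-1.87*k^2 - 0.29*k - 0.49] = -3.74*k - 0.29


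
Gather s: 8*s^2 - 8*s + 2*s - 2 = 8*s^2 - 6*s - 2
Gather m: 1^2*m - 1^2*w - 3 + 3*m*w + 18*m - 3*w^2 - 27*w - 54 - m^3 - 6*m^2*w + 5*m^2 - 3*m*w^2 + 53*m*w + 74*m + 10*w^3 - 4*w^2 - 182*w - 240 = -m^3 + m^2*(5 - 6*w) + m*(-3*w^2 + 56*w + 93) + 10*w^3 - 7*w^2 - 210*w - 297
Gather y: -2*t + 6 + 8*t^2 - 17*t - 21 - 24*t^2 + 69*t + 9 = -16*t^2 + 50*t - 6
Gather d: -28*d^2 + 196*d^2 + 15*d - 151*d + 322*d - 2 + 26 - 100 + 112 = 168*d^2 + 186*d + 36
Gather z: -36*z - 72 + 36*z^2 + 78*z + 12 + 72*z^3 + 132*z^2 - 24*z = 72*z^3 + 168*z^2 + 18*z - 60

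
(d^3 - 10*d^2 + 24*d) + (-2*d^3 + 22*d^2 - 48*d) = -d^3 + 12*d^2 - 24*d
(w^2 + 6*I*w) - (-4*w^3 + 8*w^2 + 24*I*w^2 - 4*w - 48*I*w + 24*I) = 4*w^3 - 7*w^2 - 24*I*w^2 + 4*w + 54*I*w - 24*I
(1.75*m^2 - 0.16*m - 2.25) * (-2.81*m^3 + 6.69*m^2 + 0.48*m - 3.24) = -4.9175*m^5 + 12.1571*m^4 + 6.0921*m^3 - 20.7993*m^2 - 0.5616*m + 7.29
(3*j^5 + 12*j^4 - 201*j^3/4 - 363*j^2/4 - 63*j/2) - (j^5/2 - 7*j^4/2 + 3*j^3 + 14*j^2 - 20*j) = 5*j^5/2 + 31*j^4/2 - 213*j^3/4 - 419*j^2/4 - 23*j/2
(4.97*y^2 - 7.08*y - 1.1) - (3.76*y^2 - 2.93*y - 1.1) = 1.21*y^2 - 4.15*y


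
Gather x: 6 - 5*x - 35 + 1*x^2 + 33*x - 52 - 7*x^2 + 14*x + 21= -6*x^2 + 42*x - 60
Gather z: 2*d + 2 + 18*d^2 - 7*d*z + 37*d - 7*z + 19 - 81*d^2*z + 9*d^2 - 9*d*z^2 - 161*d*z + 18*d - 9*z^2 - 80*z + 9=27*d^2 + 57*d + z^2*(-9*d - 9) + z*(-81*d^2 - 168*d - 87) + 30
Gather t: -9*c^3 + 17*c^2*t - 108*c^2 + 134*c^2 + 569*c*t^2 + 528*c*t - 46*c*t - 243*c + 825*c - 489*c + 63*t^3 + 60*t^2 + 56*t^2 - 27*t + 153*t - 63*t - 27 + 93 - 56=-9*c^3 + 26*c^2 + 93*c + 63*t^3 + t^2*(569*c + 116) + t*(17*c^2 + 482*c + 63) + 10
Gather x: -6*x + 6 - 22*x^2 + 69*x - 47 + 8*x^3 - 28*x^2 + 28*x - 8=8*x^3 - 50*x^2 + 91*x - 49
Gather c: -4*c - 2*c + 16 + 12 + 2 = 30 - 6*c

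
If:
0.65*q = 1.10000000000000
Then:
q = 1.69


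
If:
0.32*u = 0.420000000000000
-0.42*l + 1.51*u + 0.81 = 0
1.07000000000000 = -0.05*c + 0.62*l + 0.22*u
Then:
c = 66.80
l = 6.65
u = 1.31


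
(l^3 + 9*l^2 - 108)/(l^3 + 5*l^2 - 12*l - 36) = (l + 6)/(l + 2)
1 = 1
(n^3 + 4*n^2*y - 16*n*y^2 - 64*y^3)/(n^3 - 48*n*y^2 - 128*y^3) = (-n + 4*y)/(-n + 8*y)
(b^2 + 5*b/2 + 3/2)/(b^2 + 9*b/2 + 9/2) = (b + 1)/(b + 3)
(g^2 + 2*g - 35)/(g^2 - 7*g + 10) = (g + 7)/(g - 2)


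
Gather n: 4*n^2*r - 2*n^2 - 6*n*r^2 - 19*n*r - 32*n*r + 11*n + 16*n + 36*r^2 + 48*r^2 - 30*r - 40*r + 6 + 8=n^2*(4*r - 2) + n*(-6*r^2 - 51*r + 27) + 84*r^2 - 70*r + 14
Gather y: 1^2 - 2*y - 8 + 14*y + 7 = 12*y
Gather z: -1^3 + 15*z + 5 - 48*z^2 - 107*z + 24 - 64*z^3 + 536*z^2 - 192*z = -64*z^3 + 488*z^2 - 284*z + 28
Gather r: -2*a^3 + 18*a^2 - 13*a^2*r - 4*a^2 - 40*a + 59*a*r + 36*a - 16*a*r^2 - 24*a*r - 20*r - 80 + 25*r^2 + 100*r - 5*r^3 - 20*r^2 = -2*a^3 + 14*a^2 - 4*a - 5*r^3 + r^2*(5 - 16*a) + r*(-13*a^2 + 35*a + 80) - 80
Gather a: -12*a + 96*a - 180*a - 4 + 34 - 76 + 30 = -96*a - 16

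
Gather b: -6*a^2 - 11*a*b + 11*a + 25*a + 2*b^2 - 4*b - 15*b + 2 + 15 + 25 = -6*a^2 + 36*a + 2*b^2 + b*(-11*a - 19) + 42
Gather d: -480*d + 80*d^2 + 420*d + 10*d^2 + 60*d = 90*d^2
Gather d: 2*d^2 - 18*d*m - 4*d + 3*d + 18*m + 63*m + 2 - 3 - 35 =2*d^2 + d*(-18*m - 1) + 81*m - 36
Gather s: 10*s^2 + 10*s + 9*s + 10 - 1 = 10*s^2 + 19*s + 9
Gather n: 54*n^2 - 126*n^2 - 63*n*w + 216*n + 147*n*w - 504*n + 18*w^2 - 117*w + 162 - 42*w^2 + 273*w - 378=-72*n^2 + n*(84*w - 288) - 24*w^2 + 156*w - 216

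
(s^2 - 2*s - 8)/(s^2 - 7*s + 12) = (s + 2)/(s - 3)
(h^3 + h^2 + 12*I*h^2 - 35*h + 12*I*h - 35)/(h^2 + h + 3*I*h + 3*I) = (h^2 + 12*I*h - 35)/(h + 3*I)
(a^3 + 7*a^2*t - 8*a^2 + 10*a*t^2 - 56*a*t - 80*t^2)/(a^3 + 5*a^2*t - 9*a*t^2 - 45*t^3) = (-a^2 - 2*a*t + 8*a + 16*t)/(-a^2 + 9*t^2)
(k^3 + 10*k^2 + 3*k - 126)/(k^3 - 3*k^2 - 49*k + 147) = (k + 6)/(k - 7)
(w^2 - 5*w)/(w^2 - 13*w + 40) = w/(w - 8)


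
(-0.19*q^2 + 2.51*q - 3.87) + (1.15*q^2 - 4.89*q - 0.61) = 0.96*q^2 - 2.38*q - 4.48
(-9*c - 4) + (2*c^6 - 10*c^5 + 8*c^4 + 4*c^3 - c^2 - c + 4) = 2*c^6 - 10*c^5 + 8*c^4 + 4*c^3 - c^2 - 10*c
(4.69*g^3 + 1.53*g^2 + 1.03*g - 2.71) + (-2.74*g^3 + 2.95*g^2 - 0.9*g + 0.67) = 1.95*g^3 + 4.48*g^2 + 0.13*g - 2.04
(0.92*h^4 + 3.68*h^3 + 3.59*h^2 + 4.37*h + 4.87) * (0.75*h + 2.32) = 0.69*h^5 + 4.8944*h^4 + 11.2301*h^3 + 11.6063*h^2 + 13.7909*h + 11.2984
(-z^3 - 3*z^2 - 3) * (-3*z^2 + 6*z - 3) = 3*z^5 + 3*z^4 - 15*z^3 + 18*z^2 - 18*z + 9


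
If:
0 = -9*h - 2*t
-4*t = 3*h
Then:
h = 0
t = 0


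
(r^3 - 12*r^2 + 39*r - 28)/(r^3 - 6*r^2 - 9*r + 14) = (r - 4)/(r + 2)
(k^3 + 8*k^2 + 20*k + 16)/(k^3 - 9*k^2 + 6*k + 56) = (k^2 + 6*k + 8)/(k^2 - 11*k + 28)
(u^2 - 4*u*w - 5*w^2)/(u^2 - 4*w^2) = (u^2 - 4*u*w - 5*w^2)/(u^2 - 4*w^2)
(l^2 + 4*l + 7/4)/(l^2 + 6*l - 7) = (l^2 + 4*l + 7/4)/(l^2 + 6*l - 7)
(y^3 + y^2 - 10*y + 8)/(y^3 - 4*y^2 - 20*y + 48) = (y - 1)/(y - 6)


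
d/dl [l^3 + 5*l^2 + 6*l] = 3*l^2 + 10*l + 6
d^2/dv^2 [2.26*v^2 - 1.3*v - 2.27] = 4.52000000000000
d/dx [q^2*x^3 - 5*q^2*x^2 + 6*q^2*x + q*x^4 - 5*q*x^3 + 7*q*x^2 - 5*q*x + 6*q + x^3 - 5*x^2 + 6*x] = 3*q^2*x^2 - 10*q^2*x + 6*q^2 + 4*q*x^3 - 15*q*x^2 + 14*q*x - 5*q + 3*x^2 - 10*x + 6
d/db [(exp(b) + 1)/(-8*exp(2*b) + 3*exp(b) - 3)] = ((exp(b) + 1)*(16*exp(b) - 3) - 8*exp(2*b) + 3*exp(b) - 3)*exp(b)/(8*exp(2*b) - 3*exp(b) + 3)^2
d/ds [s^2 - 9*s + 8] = 2*s - 9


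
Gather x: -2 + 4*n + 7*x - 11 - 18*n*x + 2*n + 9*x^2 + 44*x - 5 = 6*n + 9*x^2 + x*(51 - 18*n) - 18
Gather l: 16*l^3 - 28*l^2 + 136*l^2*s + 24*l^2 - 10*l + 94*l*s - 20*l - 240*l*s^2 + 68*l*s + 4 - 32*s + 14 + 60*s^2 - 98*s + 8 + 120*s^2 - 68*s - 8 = 16*l^3 + l^2*(136*s - 4) + l*(-240*s^2 + 162*s - 30) + 180*s^2 - 198*s + 18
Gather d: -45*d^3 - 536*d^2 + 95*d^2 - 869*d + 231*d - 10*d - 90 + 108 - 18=-45*d^3 - 441*d^2 - 648*d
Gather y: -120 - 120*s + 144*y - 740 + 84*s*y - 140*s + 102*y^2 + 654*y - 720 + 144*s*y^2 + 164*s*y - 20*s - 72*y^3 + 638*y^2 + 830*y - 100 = -280*s - 72*y^3 + y^2*(144*s + 740) + y*(248*s + 1628) - 1680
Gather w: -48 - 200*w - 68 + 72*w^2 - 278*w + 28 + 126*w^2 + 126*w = 198*w^2 - 352*w - 88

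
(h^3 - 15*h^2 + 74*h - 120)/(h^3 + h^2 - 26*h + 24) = (h^2 - 11*h + 30)/(h^2 + 5*h - 6)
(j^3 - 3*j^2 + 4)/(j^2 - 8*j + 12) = (j^2 - j - 2)/(j - 6)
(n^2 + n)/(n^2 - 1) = n/(n - 1)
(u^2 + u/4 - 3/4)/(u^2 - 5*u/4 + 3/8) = 2*(u + 1)/(2*u - 1)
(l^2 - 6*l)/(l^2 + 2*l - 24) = l*(l - 6)/(l^2 + 2*l - 24)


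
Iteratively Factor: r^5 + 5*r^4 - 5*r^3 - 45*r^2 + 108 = (r - 2)*(r^4 + 7*r^3 + 9*r^2 - 27*r - 54) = (r - 2)*(r + 3)*(r^3 + 4*r^2 - 3*r - 18) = (r - 2)*(r + 3)^2*(r^2 + r - 6) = (r - 2)*(r + 3)^3*(r - 2)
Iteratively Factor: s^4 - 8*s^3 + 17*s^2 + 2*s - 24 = (s - 3)*(s^3 - 5*s^2 + 2*s + 8) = (s - 3)*(s - 2)*(s^2 - 3*s - 4) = (s - 3)*(s - 2)*(s + 1)*(s - 4)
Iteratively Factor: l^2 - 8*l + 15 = (l - 3)*(l - 5)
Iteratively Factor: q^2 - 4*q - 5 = (q - 5)*(q + 1)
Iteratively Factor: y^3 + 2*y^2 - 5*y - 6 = (y + 1)*(y^2 + y - 6) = (y + 1)*(y + 3)*(y - 2)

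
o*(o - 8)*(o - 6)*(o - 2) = o^4 - 16*o^3 + 76*o^2 - 96*o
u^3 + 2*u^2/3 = u^2*(u + 2/3)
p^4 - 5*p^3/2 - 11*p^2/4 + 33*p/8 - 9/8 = (p - 3)*(p - 1/2)^2*(p + 3/2)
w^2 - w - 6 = (w - 3)*(w + 2)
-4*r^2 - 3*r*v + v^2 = (-4*r + v)*(r + v)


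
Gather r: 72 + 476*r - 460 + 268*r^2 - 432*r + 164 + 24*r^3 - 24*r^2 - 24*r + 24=24*r^3 + 244*r^2 + 20*r - 200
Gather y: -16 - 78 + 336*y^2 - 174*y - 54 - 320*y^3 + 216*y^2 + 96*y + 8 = -320*y^3 + 552*y^2 - 78*y - 140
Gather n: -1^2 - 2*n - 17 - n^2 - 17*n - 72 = -n^2 - 19*n - 90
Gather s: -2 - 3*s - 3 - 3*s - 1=-6*s - 6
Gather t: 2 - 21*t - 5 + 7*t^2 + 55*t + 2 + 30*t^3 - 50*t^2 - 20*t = 30*t^3 - 43*t^2 + 14*t - 1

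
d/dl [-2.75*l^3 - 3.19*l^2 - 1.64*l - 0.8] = -8.25*l^2 - 6.38*l - 1.64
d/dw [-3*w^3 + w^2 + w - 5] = -9*w^2 + 2*w + 1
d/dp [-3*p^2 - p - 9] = -6*p - 1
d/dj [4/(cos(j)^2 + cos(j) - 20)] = 4*(2*cos(j) + 1)*sin(j)/(cos(j)^2 + cos(j) - 20)^2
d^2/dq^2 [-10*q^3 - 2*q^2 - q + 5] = -60*q - 4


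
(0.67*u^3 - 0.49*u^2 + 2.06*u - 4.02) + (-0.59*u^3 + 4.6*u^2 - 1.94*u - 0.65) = 0.0800000000000001*u^3 + 4.11*u^2 + 0.12*u - 4.67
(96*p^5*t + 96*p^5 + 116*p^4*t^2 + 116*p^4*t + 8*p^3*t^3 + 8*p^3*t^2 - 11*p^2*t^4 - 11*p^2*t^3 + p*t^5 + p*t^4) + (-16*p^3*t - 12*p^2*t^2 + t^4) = 96*p^5*t + 96*p^5 + 116*p^4*t^2 + 116*p^4*t + 8*p^3*t^3 + 8*p^3*t^2 - 16*p^3*t - 11*p^2*t^4 - 11*p^2*t^3 - 12*p^2*t^2 + p*t^5 + p*t^4 + t^4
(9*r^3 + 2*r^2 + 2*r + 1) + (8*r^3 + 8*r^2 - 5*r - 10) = 17*r^3 + 10*r^2 - 3*r - 9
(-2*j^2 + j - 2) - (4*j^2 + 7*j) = -6*j^2 - 6*j - 2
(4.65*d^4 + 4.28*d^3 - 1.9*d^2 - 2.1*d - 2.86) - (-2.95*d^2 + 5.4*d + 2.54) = 4.65*d^4 + 4.28*d^3 + 1.05*d^2 - 7.5*d - 5.4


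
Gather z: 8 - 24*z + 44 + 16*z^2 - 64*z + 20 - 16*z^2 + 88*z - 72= 0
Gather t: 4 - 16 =-12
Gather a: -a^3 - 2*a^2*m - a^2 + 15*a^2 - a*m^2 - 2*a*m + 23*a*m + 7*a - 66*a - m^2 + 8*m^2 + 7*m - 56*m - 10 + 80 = -a^3 + a^2*(14 - 2*m) + a*(-m^2 + 21*m - 59) + 7*m^2 - 49*m + 70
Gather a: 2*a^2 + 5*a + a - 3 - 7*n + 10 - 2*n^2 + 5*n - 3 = 2*a^2 + 6*a - 2*n^2 - 2*n + 4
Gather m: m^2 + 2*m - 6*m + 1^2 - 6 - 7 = m^2 - 4*m - 12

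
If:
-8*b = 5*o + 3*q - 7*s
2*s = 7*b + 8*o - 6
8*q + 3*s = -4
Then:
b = 55*s/29 - 18/29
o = 75/58 - 327*s/232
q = -3*s/8 - 1/2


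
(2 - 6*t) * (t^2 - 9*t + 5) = -6*t^3 + 56*t^2 - 48*t + 10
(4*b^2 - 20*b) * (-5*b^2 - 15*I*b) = -20*b^4 + 100*b^3 - 60*I*b^3 + 300*I*b^2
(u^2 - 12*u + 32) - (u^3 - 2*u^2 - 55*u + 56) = -u^3 + 3*u^2 + 43*u - 24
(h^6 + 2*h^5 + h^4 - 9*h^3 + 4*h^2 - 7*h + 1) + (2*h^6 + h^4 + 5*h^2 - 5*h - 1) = 3*h^6 + 2*h^5 + 2*h^4 - 9*h^3 + 9*h^2 - 12*h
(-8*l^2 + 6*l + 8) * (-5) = 40*l^2 - 30*l - 40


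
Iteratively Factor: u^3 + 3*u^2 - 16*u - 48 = (u + 3)*(u^2 - 16) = (u - 4)*(u + 3)*(u + 4)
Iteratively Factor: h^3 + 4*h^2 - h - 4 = (h + 4)*(h^2 - 1) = (h - 1)*(h + 4)*(h + 1)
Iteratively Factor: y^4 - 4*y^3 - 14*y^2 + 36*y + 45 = (y + 3)*(y^3 - 7*y^2 + 7*y + 15) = (y - 3)*(y + 3)*(y^2 - 4*y - 5) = (y - 5)*(y - 3)*(y + 3)*(y + 1)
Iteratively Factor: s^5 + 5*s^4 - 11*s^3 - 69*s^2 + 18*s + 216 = (s + 4)*(s^4 + s^3 - 15*s^2 - 9*s + 54) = (s - 2)*(s + 4)*(s^3 + 3*s^2 - 9*s - 27) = (s - 2)*(s + 3)*(s + 4)*(s^2 - 9) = (s - 2)*(s + 3)^2*(s + 4)*(s - 3)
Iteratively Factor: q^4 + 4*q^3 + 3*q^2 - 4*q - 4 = (q - 1)*(q^3 + 5*q^2 + 8*q + 4) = (q - 1)*(q + 1)*(q^2 + 4*q + 4) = (q - 1)*(q + 1)*(q + 2)*(q + 2)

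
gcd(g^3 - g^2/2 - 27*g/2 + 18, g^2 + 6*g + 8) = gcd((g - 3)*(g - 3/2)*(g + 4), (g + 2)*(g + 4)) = g + 4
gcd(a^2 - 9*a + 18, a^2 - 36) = a - 6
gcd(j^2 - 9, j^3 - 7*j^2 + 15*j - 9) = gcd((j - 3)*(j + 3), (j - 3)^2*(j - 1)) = j - 3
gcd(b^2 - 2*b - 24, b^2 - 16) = b + 4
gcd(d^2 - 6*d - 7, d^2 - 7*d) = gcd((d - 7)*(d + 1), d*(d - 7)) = d - 7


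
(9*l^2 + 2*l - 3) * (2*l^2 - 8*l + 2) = 18*l^4 - 68*l^3 - 4*l^2 + 28*l - 6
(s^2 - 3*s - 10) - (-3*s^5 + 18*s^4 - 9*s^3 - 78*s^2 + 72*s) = 3*s^5 - 18*s^4 + 9*s^3 + 79*s^2 - 75*s - 10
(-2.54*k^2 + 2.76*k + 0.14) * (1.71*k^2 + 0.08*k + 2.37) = -4.3434*k^4 + 4.5164*k^3 - 5.5596*k^2 + 6.5524*k + 0.3318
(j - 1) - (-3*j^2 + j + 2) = 3*j^2 - 3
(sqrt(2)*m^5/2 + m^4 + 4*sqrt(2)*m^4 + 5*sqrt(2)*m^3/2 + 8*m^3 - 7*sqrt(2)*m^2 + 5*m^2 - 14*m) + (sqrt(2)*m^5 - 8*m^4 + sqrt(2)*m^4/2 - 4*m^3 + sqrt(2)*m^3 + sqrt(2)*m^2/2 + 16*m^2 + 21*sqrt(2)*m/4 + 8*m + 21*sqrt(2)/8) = 3*sqrt(2)*m^5/2 - 7*m^4 + 9*sqrt(2)*m^4/2 + 4*m^3 + 7*sqrt(2)*m^3/2 - 13*sqrt(2)*m^2/2 + 21*m^2 - 6*m + 21*sqrt(2)*m/4 + 21*sqrt(2)/8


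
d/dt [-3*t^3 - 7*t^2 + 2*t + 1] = -9*t^2 - 14*t + 2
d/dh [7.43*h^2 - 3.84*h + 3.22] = 14.86*h - 3.84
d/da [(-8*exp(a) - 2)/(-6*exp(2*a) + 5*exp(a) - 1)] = (-48*exp(2*a) - 24*exp(a) + 18)*exp(a)/(36*exp(4*a) - 60*exp(3*a) + 37*exp(2*a) - 10*exp(a) + 1)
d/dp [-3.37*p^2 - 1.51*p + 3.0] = -6.74*p - 1.51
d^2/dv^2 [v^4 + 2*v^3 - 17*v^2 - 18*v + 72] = 12*v^2 + 12*v - 34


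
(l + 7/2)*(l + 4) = l^2 + 15*l/2 + 14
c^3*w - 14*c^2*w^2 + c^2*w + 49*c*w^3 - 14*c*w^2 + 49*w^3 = (c - 7*w)^2*(c*w + w)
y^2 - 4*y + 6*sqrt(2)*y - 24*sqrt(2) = (y - 4)*(y + 6*sqrt(2))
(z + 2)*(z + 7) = z^2 + 9*z + 14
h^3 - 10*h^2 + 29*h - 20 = (h - 5)*(h - 4)*(h - 1)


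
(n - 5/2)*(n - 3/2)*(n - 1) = n^3 - 5*n^2 + 31*n/4 - 15/4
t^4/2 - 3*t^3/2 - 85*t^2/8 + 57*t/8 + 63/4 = (t/2 + 1/2)*(t - 6)*(t - 3/2)*(t + 7/2)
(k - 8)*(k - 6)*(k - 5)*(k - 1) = k^4 - 20*k^3 + 137*k^2 - 358*k + 240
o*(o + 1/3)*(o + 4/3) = o^3 + 5*o^2/3 + 4*o/9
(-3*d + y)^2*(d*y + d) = 9*d^3*y + 9*d^3 - 6*d^2*y^2 - 6*d^2*y + d*y^3 + d*y^2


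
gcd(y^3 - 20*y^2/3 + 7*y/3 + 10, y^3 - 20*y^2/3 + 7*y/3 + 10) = y^3 - 20*y^2/3 + 7*y/3 + 10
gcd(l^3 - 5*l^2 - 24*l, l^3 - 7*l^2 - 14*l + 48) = l^2 - 5*l - 24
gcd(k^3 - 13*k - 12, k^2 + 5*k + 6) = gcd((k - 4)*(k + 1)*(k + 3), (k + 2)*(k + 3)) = k + 3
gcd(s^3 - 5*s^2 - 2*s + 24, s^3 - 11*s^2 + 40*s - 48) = s^2 - 7*s + 12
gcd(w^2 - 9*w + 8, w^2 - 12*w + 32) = w - 8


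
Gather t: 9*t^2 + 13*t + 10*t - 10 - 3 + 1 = 9*t^2 + 23*t - 12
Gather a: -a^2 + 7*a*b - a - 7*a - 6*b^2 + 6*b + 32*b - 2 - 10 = -a^2 + a*(7*b - 8) - 6*b^2 + 38*b - 12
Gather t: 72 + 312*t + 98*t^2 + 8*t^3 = 8*t^3 + 98*t^2 + 312*t + 72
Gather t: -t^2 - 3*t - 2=-t^2 - 3*t - 2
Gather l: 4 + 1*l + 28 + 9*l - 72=10*l - 40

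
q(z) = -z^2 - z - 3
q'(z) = -2*z - 1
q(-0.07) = -2.93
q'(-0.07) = -0.86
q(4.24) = -25.22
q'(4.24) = -9.48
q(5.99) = -44.87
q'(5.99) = -12.98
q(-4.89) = -22.02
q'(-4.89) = 8.78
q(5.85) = -43.07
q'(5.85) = -12.70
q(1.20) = -5.64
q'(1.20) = -3.40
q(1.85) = -8.27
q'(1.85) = -4.70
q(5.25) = -35.81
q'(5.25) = -11.50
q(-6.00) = -33.00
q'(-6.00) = 11.00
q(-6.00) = -33.00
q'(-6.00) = 11.00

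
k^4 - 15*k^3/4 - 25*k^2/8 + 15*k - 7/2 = (k - 7/2)*(k - 2)*(k - 1/4)*(k + 2)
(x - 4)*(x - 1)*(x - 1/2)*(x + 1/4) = x^4 - 21*x^3/4 + 41*x^2/8 - 3*x/8 - 1/2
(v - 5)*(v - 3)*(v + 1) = v^3 - 7*v^2 + 7*v + 15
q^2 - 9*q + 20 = (q - 5)*(q - 4)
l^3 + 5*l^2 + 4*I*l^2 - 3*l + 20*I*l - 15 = (l + 5)*(l + I)*(l + 3*I)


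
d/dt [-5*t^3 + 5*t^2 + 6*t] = -15*t^2 + 10*t + 6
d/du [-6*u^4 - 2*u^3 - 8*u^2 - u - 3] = -24*u^3 - 6*u^2 - 16*u - 1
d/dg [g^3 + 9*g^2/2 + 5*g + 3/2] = 3*g^2 + 9*g + 5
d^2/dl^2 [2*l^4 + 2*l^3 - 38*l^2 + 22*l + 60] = 24*l^2 + 12*l - 76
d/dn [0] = 0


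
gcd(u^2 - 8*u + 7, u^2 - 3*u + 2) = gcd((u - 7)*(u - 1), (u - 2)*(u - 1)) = u - 1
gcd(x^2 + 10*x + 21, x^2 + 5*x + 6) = x + 3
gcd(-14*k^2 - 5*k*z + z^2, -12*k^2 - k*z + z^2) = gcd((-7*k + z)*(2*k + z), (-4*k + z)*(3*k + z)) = 1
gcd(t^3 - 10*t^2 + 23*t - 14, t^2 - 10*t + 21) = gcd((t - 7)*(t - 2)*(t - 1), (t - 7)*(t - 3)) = t - 7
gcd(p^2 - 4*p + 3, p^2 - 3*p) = p - 3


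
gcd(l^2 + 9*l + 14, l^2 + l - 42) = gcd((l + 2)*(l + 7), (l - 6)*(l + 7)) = l + 7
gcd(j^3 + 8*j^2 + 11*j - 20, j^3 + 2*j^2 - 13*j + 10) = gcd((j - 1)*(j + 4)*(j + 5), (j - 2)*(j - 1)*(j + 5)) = j^2 + 4*j - 5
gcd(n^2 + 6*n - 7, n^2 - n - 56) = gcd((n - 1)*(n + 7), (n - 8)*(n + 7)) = n + 7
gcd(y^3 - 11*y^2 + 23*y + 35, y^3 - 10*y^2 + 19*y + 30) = y^2 - 4*y - 5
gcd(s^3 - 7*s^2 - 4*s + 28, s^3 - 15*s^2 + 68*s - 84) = s^2 - 9*s + 14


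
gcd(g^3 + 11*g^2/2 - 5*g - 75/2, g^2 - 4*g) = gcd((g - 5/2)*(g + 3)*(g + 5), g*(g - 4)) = 1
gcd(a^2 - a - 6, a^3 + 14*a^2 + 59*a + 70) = a + 2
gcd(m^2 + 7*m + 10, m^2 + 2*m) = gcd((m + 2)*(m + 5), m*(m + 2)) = m + 2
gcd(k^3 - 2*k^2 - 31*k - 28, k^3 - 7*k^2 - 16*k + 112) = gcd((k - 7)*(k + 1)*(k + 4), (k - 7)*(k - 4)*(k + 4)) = k^2 - 3*k - 28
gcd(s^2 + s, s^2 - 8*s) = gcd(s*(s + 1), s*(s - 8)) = s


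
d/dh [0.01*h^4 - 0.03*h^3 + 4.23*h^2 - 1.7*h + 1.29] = 0.04*h^3 - 0.09*h^2 + 8.46*h - 1.7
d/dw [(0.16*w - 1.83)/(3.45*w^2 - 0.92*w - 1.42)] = (-0.552*w^2 + 12.627*w - 1.9108)/(11.9025*w^4 - 6.348*w^3 - 8.9516*w^2 + 2.6128*w + 2.0164)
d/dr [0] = 0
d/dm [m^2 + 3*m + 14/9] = 2*m + 3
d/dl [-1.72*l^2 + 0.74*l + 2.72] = 0.74 - 3.44*l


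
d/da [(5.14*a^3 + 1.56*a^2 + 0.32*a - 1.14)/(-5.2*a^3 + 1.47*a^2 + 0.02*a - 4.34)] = (15.6678*a^4 + 3.5336*a^3 - 85.146*a^2 - 10.1892*a - 1.366)/(27.04*a^6 - 15.288*a^5 + 1.9529*a^4 + 45.1948*a^3 - 12.7592*a^2 - 0.1736*a + 18.8356)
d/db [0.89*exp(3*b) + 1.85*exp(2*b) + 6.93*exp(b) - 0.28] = (2.67*exp(2*b) + 3.7*exp(b) + 6.93)*exp(b)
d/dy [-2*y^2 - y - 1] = -4*y - 1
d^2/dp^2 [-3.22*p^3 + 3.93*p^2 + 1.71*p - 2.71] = 7.86 - 19.32*p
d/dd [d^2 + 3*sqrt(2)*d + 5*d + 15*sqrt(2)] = 2*d + 3*sqrt(2) + 5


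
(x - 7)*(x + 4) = x^2 - 3*x - 28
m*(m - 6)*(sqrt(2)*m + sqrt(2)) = sqrt(2)*m^3 - 5*sqrt(2)*m^2 - 6*sqrt(2)*m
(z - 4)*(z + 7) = z^2 + 3*z - 28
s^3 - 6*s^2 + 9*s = s*(s - 3)^2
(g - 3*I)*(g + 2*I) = g^2 - I*g + 6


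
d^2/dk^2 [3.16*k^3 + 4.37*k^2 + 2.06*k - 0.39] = 18.96*k + 8.74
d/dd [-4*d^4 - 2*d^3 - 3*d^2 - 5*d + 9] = -16*d^3 - 6*d^2 - 6*d - 5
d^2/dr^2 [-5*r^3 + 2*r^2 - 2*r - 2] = 4 - 30*r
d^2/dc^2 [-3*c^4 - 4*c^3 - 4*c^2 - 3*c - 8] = -36*c^2 - 24*c - 8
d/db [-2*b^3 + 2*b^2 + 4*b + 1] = -6*b^2 + 4*b + 4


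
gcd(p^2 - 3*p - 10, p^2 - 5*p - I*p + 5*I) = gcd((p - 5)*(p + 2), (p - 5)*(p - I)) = p - 5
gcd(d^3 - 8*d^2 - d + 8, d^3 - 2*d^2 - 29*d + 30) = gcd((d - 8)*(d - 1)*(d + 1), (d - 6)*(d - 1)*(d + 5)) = d - 1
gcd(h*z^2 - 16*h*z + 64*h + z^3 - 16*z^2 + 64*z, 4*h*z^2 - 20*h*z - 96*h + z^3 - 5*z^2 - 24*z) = z - 8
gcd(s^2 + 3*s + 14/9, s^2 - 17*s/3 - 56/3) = s + 7/3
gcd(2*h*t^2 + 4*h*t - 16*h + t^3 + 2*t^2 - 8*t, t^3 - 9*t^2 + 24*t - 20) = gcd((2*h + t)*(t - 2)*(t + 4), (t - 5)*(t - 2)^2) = t - 2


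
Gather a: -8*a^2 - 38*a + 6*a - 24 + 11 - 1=-8*a^2 - 32*a - 14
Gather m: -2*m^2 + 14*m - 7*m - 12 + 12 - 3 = -2*m^2 + 7*m - 3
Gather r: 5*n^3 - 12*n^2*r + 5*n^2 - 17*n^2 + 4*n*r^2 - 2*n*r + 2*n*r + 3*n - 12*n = 5*n^3 - 12*n^2*r - 12*n^2 + 4*n*r^2 - 9*n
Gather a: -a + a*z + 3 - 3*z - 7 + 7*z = a*(z - 1) + 4*z - 4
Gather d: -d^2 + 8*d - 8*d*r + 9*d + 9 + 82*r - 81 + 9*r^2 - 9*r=-d^2 + d*(17 - 8*r) + 9*r^2 + 73*r - 72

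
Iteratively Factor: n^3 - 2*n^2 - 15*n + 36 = (n - 3)*(n^2 + n - 12) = (n - 3)*(n + 4)*(n - 3)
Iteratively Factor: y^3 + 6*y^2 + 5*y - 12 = (y + 3)*(y^2 + 3*y - 4) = (y - 1)*(y + 3)*(y + 4)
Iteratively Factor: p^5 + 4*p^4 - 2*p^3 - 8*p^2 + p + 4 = (p - 1)*(p^4 + 5*p^3 + 3*p^2 - 5*p - 4) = (p - 1)*(p + 1)*(p^3 + 4*p^2 - p - 4) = (p - 1)*(p + 1)^2*(p^2 + 3*p - 4) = (p - 1)^2*(p + 1)^2*(p + 4)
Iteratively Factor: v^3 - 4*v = (v - 2)*(v^2 + 2*v) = v*(v - 2)*(v + 2)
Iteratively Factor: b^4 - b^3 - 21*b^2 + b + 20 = (b - 1)*(b^3 - 21*b - 20) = (b - 1)*(b + 1)*(b^2 - b - 20) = (b - 1)*(b + 1)*(b + 4)*(b - 5)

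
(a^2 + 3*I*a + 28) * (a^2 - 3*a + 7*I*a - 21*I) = a^4 - 3*a^3 + 10*I*a^3 + 7*a^2 - 30*I*a^2 - 21*a + 196*I*a - 588*I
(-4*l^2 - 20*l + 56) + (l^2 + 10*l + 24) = -3*l^2 - 10*l + 80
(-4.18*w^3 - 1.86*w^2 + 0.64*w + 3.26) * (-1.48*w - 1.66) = 6.1864*w^4 + 9.6916*w^3 + 2.1404*w^2 - 5.8872*w - 5.4116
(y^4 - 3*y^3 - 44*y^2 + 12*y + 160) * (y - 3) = y^5 - 6*y^4 - 35*y^3 + 144*y^2 + 124*y - 480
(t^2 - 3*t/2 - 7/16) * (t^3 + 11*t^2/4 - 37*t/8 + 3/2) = t^5 + 5*t^4/4 - 147*t^3/16 + 463*t^2/64 - 29*t/128 - 21/32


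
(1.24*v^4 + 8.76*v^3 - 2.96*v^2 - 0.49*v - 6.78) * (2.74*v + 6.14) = 3.3976*v^5 + 31.616*v^4 + 45.676*v^3 - 19.517*v^2 - 21.5858*v - 41.6292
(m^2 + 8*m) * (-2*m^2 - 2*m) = -2*m^4 - 18*m^3 - 16*m^2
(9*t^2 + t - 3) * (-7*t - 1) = -63*t^3 - 16*t^2 + 20*t + 3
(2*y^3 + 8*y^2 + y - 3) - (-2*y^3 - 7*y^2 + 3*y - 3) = 4*y^3 + 15*y^2 - 2*y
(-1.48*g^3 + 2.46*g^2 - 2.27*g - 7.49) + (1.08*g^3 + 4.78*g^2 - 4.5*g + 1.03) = -0.4*g^3 + 7.24*g^2 - 6.77*g - 6.46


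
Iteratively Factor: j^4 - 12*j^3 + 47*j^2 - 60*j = (j - 5)*(j^3 - 7*j^2 + 12*j) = (j - 5)*(j - 3)*(j^2 - 4*j) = j*(j - 5)*(j - 3)*(j - 4)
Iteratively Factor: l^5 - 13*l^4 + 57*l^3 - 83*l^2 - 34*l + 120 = (l - 4)*(l^4 - 9*l^3 + 21*l^2 + l - 30) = (l - 4)*(l + 1)*(l^3 - 10*l^2 + 31*l - 30) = (l - 5)*(l - 4)*(l + 1)*(l^2 - 5*l + 6) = (l - 5)*(l - 4)*(l - 3)*(l + 1)*(l - 2)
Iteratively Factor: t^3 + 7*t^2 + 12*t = (t + 4)*(t^2 + 3*t) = t*(t + 4)*(t + 3)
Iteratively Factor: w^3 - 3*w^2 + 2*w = (w - 1)*(w^2 - 2*w) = (w - 2)*(w - 1)*(w)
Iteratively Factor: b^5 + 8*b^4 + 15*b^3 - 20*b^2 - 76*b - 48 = (b + 1)*(b^4 + 7*b^3 + 8*b^2 - 28*b - 48) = (b + 1)*(b + 3)*(b^3 + 4*b^2 - 4*b - 16) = (b - 2)*(b + 1)*(b + 3)*(b^2 + 6*b + 8) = (b - 2)*(b + 1)*(b + 3)*(b + 4)*(b + 2)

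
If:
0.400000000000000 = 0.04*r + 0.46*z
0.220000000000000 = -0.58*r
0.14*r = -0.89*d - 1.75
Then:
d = -1.91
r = -0.38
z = 0.90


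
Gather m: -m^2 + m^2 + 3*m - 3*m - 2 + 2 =0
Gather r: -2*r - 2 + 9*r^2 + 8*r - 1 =9*r^2 + 6*r - 3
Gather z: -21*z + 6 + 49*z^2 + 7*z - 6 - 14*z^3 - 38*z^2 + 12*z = -14*z^3 + 11*z^2 - 2*z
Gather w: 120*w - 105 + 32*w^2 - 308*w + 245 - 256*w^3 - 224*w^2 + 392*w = -256*w^3 - 192*w^2 + 204*w + 140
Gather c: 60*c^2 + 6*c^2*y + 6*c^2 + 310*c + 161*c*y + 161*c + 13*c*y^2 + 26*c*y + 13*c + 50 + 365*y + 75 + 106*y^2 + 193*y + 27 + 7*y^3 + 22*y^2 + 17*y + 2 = c^2*(6*y + 66) + c*(13*y^2 + 187*y + 484) + 7*y^3 + 128*y^2 + 575*y + 154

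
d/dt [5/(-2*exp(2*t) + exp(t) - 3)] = (20*exp(t) - 5)*exp(t)/(2*exp(2*t) - exp(t) + 3)^2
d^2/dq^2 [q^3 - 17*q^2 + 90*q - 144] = 6*q - 34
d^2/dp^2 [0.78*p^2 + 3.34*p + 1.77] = 1.56000000000000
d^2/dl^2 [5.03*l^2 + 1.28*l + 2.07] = 10.0600000000000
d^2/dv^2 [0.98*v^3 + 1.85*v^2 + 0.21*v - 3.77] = 5.88*v + 3.7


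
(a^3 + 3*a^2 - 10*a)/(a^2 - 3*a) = (a^2 + 3*a - 10)/(a - 3)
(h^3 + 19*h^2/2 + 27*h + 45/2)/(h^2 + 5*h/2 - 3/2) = (2*h^2 + 13*h + 15)/(2*h - 1)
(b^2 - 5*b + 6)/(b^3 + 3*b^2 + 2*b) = (b^2 - 5*b + 6)/(b*(b^2 + 3*b + 2))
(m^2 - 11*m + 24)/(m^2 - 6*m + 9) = (m - 8)/(m - 3)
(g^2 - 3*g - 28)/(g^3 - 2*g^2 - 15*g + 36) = (g - 7)/(g^2 - 6*g + 9)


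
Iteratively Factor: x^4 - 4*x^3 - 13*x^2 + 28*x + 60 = (x + 2)*(x^3 - 6*x^2 - x + 30) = (x - 5)*(x + 2)*(x^2 - x - 6) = (x - 5)*(x + 2)^2*(x - 3)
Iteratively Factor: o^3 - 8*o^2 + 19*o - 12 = (o - 3)*(o^2 - 5*o + 4) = (o - 4)*(o - 3)*(o - 1)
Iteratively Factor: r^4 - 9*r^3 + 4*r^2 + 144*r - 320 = (r - 5)*(r^3 - 4*r^2 - 16*r + 64) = (r - 5)*(r - 4)*(r^2 - 16) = (r - 5)*(r - 4)*(r + 4)*(r - 4)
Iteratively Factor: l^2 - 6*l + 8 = (l - 2)*(l - 4)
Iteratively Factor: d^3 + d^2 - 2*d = (d - 1)*(d^2 + 2*d) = d*(d - 1)*(d + 2)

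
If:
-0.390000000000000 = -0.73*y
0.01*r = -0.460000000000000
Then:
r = -46.00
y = 0.53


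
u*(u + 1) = u^2 + u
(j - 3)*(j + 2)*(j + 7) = j^3 + 6*j^2 - 13*j - 42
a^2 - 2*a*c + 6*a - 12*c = (a + 6)*(a - 2*c)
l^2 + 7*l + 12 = (l + 3)*(l + 4)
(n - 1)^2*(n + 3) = n^3 + n^2 - 5*n + 3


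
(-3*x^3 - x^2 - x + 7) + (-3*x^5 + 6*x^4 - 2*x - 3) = -3*x^5 + 6*x^4 - 3*x^3 - x^2 - 3*x + 4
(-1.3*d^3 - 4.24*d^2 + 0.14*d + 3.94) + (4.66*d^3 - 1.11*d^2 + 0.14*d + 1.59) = 3.36*d^3 - 5.35*d^2 + 0.28*d + 5.53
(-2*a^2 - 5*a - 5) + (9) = -2*a^2 - 5*a + 4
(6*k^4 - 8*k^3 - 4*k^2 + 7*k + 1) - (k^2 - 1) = 6*k^4 - 8*k^3 - 5*k^2 + 7*k + 2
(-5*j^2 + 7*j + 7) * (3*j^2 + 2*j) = -15*j^4 + 11*j^3 + 35*j^2 + 14*j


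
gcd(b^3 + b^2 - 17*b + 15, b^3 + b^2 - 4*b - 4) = 1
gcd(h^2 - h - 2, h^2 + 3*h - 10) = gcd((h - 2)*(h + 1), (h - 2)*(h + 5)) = h - 2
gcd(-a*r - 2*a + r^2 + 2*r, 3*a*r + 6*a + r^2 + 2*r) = r + 2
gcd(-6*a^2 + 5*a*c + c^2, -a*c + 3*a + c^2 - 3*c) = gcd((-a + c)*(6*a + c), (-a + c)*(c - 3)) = a - c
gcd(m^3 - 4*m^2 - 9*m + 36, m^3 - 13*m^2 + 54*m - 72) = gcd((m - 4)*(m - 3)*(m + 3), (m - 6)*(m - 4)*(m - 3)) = m^2 - 7*m + 12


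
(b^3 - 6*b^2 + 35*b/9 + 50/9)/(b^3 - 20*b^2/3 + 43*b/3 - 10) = (3*b^2 - 13*b - 10)/(3*(b^2 - 5*b + 6))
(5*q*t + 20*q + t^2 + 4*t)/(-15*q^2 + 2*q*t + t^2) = (-t - 4)/(3*q - t)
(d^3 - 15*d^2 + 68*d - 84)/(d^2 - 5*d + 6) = (d^2 - 13*d + 42)/(d - 3)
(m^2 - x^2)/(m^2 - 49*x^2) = (m^2 - x^2)/(m^2 - 49*x^2)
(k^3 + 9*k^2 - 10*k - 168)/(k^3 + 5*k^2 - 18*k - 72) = (k + 7)/(k + 3)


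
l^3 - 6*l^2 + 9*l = l*(l - 3)^2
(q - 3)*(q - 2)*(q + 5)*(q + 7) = q^4 + 7*q^3 - 19*q^2 - 103*q + 210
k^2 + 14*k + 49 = (k + 7)^2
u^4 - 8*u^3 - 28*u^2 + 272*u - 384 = (u - 8)*(u - 4)*(u - 2)*(u + 6)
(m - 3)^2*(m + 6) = m^3 - 27*m + 54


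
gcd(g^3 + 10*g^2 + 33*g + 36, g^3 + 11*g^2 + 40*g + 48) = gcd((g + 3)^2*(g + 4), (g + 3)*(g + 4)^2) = g^2 + 7*g + 12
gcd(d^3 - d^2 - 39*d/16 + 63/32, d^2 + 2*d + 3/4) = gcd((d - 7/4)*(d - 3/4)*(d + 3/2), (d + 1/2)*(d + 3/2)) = d + 3/2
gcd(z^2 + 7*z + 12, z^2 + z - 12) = z + 4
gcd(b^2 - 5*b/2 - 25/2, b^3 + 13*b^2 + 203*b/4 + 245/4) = b + 5/2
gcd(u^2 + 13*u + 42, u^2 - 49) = u + 7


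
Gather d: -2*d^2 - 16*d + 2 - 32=-2*d^2 - 16*d - 30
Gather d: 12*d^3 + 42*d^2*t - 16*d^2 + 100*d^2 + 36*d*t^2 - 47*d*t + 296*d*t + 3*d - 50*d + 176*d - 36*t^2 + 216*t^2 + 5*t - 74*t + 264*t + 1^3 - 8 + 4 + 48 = 12*d^3 + d^2*(42*t + 84) + d*(36*t^2 + 249*t + 129) + 180*t^2 + 195*t + 45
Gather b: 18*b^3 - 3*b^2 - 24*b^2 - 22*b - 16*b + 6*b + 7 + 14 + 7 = 18*b^3 - 27*b^2 - 32*b + 28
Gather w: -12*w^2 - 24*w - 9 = -12*w^2 - 24*w - 9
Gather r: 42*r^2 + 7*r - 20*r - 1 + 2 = 42*r^2 - 13*r + 1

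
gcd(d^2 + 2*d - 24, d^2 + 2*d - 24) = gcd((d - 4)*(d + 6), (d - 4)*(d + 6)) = d^2 + 2*d - 24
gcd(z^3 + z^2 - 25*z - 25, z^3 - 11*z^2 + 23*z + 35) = z^2 - 4*z - 5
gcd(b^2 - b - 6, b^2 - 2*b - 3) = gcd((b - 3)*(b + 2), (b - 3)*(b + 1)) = b - 3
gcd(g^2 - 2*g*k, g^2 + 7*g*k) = g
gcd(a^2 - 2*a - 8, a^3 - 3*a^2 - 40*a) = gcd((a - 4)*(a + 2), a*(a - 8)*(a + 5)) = 1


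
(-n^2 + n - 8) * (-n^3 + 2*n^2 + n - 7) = n^5 - 3*n^4 + 9*n^3 - 8*n^2 - 15*n + 56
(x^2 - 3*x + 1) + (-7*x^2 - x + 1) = -6*x^2 - 4*x + 2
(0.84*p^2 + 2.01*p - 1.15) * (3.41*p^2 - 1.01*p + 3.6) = 2.8644*p^4 + 6.0057*p^3 - 2.9276*p^2 + 8.3975*p - 4.14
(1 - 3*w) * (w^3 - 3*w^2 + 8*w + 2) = -3*w^4 + 10*w^3 - 27*w^2 + 2*w + 2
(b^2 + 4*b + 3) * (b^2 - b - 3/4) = b^4 + 3*b^3 - 7*b^2/4 - 6*b - 9/4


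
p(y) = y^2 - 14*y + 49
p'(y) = 2*y - 14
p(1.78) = 27.25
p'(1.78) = -10.44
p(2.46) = 20.61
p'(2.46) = -9.08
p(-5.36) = 152.77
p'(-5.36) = -24.72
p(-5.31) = 151.54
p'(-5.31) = -24.62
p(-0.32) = 53.58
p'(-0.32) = -14.64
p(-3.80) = 116.64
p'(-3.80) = -21.60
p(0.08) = 47.89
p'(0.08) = -13.84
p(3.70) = 10.89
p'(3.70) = -6.60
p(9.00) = 4.00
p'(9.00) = 4.00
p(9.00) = 4.00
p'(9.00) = 4.00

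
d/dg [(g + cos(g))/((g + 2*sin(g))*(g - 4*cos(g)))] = (-5*g^2*sin(g) - 2*g^2*cos(g) - g^2 - 2*g*cos(g) + 8*g*cos(2*g) - 2*g - 5*sin(2*g) + 6*cos(g) + 2*cos(2*g) + 2*cos(3*g) + 2)/((g + 2*sin(g))^2*(g - 4*cos(g))^2)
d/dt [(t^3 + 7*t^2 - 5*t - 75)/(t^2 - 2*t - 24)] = (t^4 - 4*t^3 - 81*t^2 - 186*t - 30)/(t^4 - 4*t^3 - 44*t^2 + 96*t + 576)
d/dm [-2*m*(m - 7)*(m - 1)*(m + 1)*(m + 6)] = -10*m^4 + 8*m^3 + 258*m^2 - 4*m - 84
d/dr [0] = 0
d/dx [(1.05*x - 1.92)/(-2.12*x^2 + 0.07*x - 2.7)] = (2.226*x^2 - 8.1408*x - 2.7006)/(4.4944*x^4 - 0.2968*x^3 + 11.4529*x^2 - 0.378*x + 7.29)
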